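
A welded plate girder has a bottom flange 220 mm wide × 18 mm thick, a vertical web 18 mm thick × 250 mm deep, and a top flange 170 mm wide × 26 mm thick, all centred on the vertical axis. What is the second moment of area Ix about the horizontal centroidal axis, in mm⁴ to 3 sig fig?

Ix ≈ 1.79 × 10⁸ mm⁴

Break the section into simple shapes (no overlaps), measuring from the bottom-left corner of the bounding box.
Bottom plate: 220 × 18, A = 3 960 mm², y = 9 mm, Ī = 106 920 mm⁴.
Web plate: 18 × 250, A = 4 500 mm², y = 143 mm, Ī = 23 437 500 mm⁴.
Top plate: 170 × 26, A = 4 420 mm², y = 281 mm, Ī = 248 993 mm⁴.
Centroid: ȳ = ΣA·y / ΣA = 149.16 mm.
Transfer each piece to the horizontal centroidal axis using Ī + A·d² with d = y − 149.16:
  bottom plate: d = -140.16 mm → contributes +77 898 637 mm⁴
  web plate: d = -6.1584 mm → contributes +23 608 166 mm⁴
  top plate: d = 131.84 mm → contributes +77 078 368 mm⁴
Total I = 178 585 170 mm⁴.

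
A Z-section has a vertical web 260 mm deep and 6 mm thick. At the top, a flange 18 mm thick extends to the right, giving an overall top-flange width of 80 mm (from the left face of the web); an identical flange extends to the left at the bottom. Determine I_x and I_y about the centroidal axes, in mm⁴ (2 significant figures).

Split into non-overlapping primitives; take the origin at the lower-left of the bounding box.
Web: 6 × 260, A = 1 560 mm², y = 130 mm, Ī = 8 788 000 mm⁴.
Top flange (beyond web): 74 × 18, A = 1 332 mm², y = 251 mm, Ī = 35 964 mm⁴.
Bottom flange (beyond web): 74 × 18, A = 1 332 mm², y = 9 mm, Ī = 35 964 mm⁴.
Centroid: ȳ = ΣA·y / ΣA = 130 mm.
Transfer each piece to the centroidal x-axis using Ī + A·d² with d = y − 130:
  web: d = 0 mm → contributes +8 788 000 mm⁴
  top flange (beyond web): d = 121 mm → contributes +19 537 776 mm⁴
  bottom flange (beyond web): d = -121 mm → contributes +19 537 776 mm⁴
Total I = 47 863 552 mm⁴.
For the y-axis: x̄ = 77 mm.
Repeating about the centroidal y-axis gives I_y = 5 482 752 mm⁴.

I_x ≈ 4.8 × 10⁷ mm⁴, I_y ≈ 5.5 × 10⁶ mm⁴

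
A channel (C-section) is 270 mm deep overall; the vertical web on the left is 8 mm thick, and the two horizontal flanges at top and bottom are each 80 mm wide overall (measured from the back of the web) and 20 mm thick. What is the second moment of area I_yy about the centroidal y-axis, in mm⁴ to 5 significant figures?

I_yy ≈ 3.2305 × 10⁶ mm⁴

Decompose the section into non-overlapping parts with the origin at the bottom-left of its bounding rectangle.
Web: 8 × 270, A = 2 160 mm², x = 4 mm, Ī = 11 520 mm⁴.
Top flange (beyond web): 72 × 20, A = 1 440 mm², x = 44 mm, Ī = 622 080 mm⁴.
Bottom flange (beyond web): 72 × 20, A = 1 440 mm², x = 44 mm, Ī = 622 080 mm⁴.
Centroid: x̄ = ΣA·x / ΣA = 26.85714 mm.
Transfer each piece to the centroidal y-axis using Ī + A·d² with d = x − 26.85714:
  web: d = -22.85714 mm → contributes +1 140 010 mm⁴
  top flange (beyond web): d = 17.14286 mm → contributes +1 045 264 mm⁴
  bottom flange (beyond web): d = 17.14286 mm → contributes +1 045 264 mm⁴
Total I = 3 230 537 mm⁴.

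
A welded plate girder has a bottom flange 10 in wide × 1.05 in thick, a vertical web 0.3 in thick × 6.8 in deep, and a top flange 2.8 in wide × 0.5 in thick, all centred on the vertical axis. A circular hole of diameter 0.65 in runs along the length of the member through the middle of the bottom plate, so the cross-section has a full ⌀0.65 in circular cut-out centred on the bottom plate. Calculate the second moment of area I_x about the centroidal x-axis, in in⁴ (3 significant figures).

I_x ≈ 95.2 in⁴

Decompose the section into non-overlapping parts with the origin at the bottom-left of its bounding rectangle.
Bottom plate: 10 × 1.05, A = 10.5 in², y = 0.525 in, Ī = 0.96469 in⁴.
Web plate: 0.3 × 6.8, A = 2.04 in², y = 4.45 in, Ī = 7.8608 in⁴.
Top plate: 2.8 × 0.5, A = 1.4 in², y = 8.1 in, Ī = 0.029167 in⁴.
Hole (subtracted): ⌀0.65, A = 0.33183 in², y = 0.525 in, Ī = 0.0087624 in⁴.
Centroid: ȳ = ΣA·y / ΣA = 1.8927 in.
Transfer each piece to the centroidal x-axis using Ī + A·d² with d = y − 1.8927:
  bottom plate: d = -1.3677 in → contributes +20.606 in⁴
  web plate: d = 2.5573 in → contributes +21.202 in⁴
  top plate: d = 6.2073 in → contributes +53.972 in⁴
  hole: d = -1.3677 in → contributes −0.62949 in⁴
Total I = 95.15 in⁴.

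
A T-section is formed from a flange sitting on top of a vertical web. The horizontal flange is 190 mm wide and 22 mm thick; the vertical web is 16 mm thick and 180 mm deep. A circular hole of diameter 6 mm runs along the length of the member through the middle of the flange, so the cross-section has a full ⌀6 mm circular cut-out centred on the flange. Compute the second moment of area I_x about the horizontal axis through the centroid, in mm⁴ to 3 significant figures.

I_x ≈ 2.53 × 10⁷ mm⁴

Decompose the section into non-overlapping parts with the origin at the bottom-left of its bounding rectangle.
Flange: 190 × 22, A = 4 180 mm², y = 191 mm, Ī = 168 593 mm⁴.
Web: 16 × 180, A = 2 880 mm², y = 90 mm, Ī = 7 776 000 mm⁴.
Hole (subtracted): ⌀6, A = 28.274 mm², y = 191 mm, Ī = 63.617 mm⁴.
Centroid: ȳ = ΣA·y / ΣA = 149.63 mm.
Transfer each piece to the horizontal axis through the centroid using Ī + A·d² with d = y − 149.63:
  flange: d = 41.367 mm → contributes +7 321 461 mm⁴
  web: d = -59.633 mm → contributes +18 017 621 mm⁴
  hole: d = 41.367 mm → contributes −48 447 mm⁴
Total I = 25 290 634 mm⁴.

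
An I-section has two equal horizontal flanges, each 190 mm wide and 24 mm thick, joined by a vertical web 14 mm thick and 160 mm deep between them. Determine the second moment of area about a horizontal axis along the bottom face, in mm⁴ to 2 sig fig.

I_base ≈ 2.1 × 10⁸ mm⁴

Decompose the section into non-overlapping parts with the origin at the bottom-left of its bounding rectangle.
Bottom flange: 190 × 24, A = 4 560 mm², y = 12 mm, Ī = 218 880 mm⁴.
Web: 14 × 160, A = 2 240 mm², y = 104 mm, Ī = 4 778 667 mm⁴.
Top flange: 190 × 24, A = 4 560 mm², y = 196 mm, Ī = 218 880 mm⁴.
Transfer each piece to the base of the section using Ī + A·d² with d = y − 0:
  bottom flange: d = 12 mm → contributes +875 520 mm⁴
  web: d = 104 mm → contributes +29 006 507 mm⁴
  top flange: d = 196 mm → contributes +175 395 840 mm⁴
Total I = 205 277 867 mm⁴.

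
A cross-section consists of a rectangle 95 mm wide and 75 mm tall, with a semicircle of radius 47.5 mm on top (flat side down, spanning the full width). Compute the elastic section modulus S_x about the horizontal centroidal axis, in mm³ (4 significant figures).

S_x ≈ 1.787 × 10⁵ mm³

Treat the section as a set of non-overlapping primitives; coordinates are from the bounding-box lower-left.
Rectangular body: 95 × 75, A = 7 125 mm², y = 37.5 mm, Ī = 3 339 844 mm⁴.
Semicircular cap: semicircle r = 47.5, A = 3544.11 mm², y = 95.1596 mm, Ī = 558 736 mm⁴.
Centroid: ȳ = ΣA·y / ΣA = 56.6536 mm.
Transfer each piece to the horizontal centroidal axis using Ī + A·d² with d = y − 56.6536:
  rectangular body: d = -19.1536 mm → contributes +5 953 728 mm⁴
  semicircular cap: d = 38.506 mm → contributes +5 813 632 mm⁴
Total I = 11 767 360 mm⁴.
Extreme fibre distance c = 65.8464 mm; S = I/c = 178 709 mm³.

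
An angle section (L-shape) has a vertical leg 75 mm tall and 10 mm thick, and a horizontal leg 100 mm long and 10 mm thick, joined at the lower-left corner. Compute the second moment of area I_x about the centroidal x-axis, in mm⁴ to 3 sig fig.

I_x ≈ 7.91 × 10⁵ mm⁴

Break the section into simple shapes (no overlaps), measuring from the bottom-left corner of the bounding box.
Vertical leg: 10 × 75, A = 750 mm², y = 37.5 mm, Ī = 351 563 mm⁴.
Horizontal leg (remainder): 90 × 10, A = 900 mm², y = 5 mm, Ī = 7 500 mm⁴.
Centroid: ȳ = ΣA·y / ΣA = 19.773 mm.
Transfer each piece to the centroidal x-axis using Ī + A·d² with d = y − 19.773:
  vertical leg: d = 17.727 mm → contributes +587 255 mm⁴
  horizontal leg (remainder): d = -14.773 mm → contributes +203 910 mm⁴
Total I = 791 165 mm⁴.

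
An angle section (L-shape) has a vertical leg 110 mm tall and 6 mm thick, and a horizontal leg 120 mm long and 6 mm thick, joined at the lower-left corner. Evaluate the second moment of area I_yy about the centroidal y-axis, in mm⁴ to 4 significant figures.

I_yy ≈ 1.952 × 10⁶ mm⁴

Decompose the section into non-overlapping parts with the origin at the bottom-left of its bounding rectangle.
Vertical leg: 6 × 110, A = 660 mm², x = 3 mm, Ī = 1 980 mm⁴.
Horizontal leg (remainder): 114 × 6, A = 684 mm², x = 63 mm, Ī = 740 772 mm⁴.
Centroid: x̄ = ΣA·x / ΣA = 33.5357 mm.
Transfer each piece to the centroidal y-axis using Ī + A·d² with d = x − 33.5357:
  vertical leg: d = -30.5357 mm → contributes +617 384 mm⁴
  horizontal leg (remainder): d = 29.4643 mm → contributes +1 334 583 mm⁴
Total I = 1 951 966 mm⁴.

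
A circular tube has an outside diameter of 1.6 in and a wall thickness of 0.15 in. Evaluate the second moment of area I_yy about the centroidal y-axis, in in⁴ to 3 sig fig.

Break the section into simple shapes (no overlaps), measuring from the bottom-left corner of the bounding box.
Outer circle: ⌀1.6, A = 2.0106 in², x = 0.8 in, Ī = 0.3217 in⁴.
Bore (subtracted): ⌀1.3, A = 1.3273 in², x = 0.8 in, Ī = 0.1402 in⁴.
By symmetry the centroid is at mid-width, x̄ = 0.8 in.
All pieces are centred on the centroidal y-axis, so I = ΣĪ (holes subtracted) = 0.1815 in⁴.

I_yy ≈ 0.182 in⁴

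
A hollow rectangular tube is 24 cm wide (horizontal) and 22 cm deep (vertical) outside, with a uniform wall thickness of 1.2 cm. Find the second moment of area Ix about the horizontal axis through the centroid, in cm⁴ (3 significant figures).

Break the section into simple shapes (no overlaps), measuring from the bottom-left corner of the bounding box.
Outer rectangle: 24 × 22, A = 528 cm², y = 11 cm, Ī = 21 296 cm⁴.
Inner void (subtracted): 21.6 × 19.6, A = 423.36 cm², y = 11 cm, Ī = 13 553 cm⁴.
By symmetry the centroid is at mid-height, ȳ = 11 cm.
All pieces are centred on the horizontal axis through the centroid, so I = ΣĪ (holes subtracted) = 7742.8 cm⁴.

Ix ≈ 7740 cm⁴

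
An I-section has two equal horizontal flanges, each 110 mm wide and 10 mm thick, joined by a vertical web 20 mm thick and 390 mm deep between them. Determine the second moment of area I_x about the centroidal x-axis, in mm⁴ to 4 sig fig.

Treat the section as a set of non-overlapping primitives; coordinates are from the bounding-box lower-left.
Bottom flange: 110 × 10, A = 1 100 mm², y = 5 mm, Ī = 9166.67 mm⁴.
Web: 20 × 390, A = 7 800 mm², y = 205 mm, Ī = 98 865 000 mm⁴.
Top flange: 110 × 10, A = 1 100 mm², y = 405 mm, Ī = 9166.67 mm⁴.
By symmetry the centroid is at mid-height, ȳ = 205 mm.
Transfer each piece to the centroidal x-axis using Ī + A·d² with d = y − 205:
  bottom flange: d = -200 mm → contributes +44 009 167 mm⁴
  web: d = 0 mm → contributes +98 865 000 mm⁴
  top flange: d = 200 mm → contributes +44 009 167 mm⁴
Total I = 186 883 333 mm⁴.

I_x ≈ 1.869 × 10⁸ mm⁴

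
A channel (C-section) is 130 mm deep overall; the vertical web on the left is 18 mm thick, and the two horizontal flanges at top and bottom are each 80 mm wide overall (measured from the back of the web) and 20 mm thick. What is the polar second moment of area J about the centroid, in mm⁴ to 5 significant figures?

J ≈ 1.3664 × 10⁷ mm⁴

Treat the section as a set of non-overlapping primitives; coordinates are from the bounding-box lower-left.
Web: 18 × 130, A = 2 340 mm², y = 65 mm, Ī = 3 295 500 mm⁴.
Top flange (beyond web): 62 × 20, A = 1 240 mm², y = 120 mm, Ī = 41333.33 mm⁴.
Bottom flange (beyond web): 62 × 20, A = 1 240 mm², y = 10 mm, Ī = 41333.33 mm⁴.
By symmetry the centroid is at mid-height, ȳ = 65 mm.
Transfer each piece to the centroidal x-axis using Ī + A·d² with d = y − 65:
  web: d = 0 mm → contributes +3 295 500 mm⁴
  top flange (beyond web): d = 55 mm → contributes +3 792 333 mm⁴
  bottom flange (beyond web): d = -55 mm → contributes +3 792 333 mm⁴
Total I = 10 880 167 mm⁴.
For the y-axis: x̄ = 29.58091 mm.
Repeating about the centroidal y-axis gives I_y = 2 783 980 mm⁴.
Polar second moment: J = I_x + I_y = 13 664 147 mm⁴.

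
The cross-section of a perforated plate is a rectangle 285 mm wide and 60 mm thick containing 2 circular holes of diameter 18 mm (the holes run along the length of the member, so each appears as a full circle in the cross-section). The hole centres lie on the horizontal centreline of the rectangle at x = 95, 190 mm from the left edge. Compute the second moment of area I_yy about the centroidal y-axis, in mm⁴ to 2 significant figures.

I_yy ≈ 1.1 × 10⁸ mm⁴

Break the section into simple shapes (no overlaps), measuring from the bottom-left corner of the bounding box.
Plate: 285 × 60, A = 17 100 mm², x = 142.5 mm, Ī = 115 745 625 mm⁴.
Hole 1 (subtracted): ⌀18, A = 254.5 mm², x = 95 mm, Ī = 5 153 mm⁴.
Hole 2 (subtracted): ⌀18, A = 254.5 mm², x = 190 mm, Ī = 5 153 mm⁴.
By symmetry the centroid is at mid-width, x̄ = 142.5 mm.
Transfer each piece to the centroidal y-axis using Ī + A·d² with d = x − 142.5:
  plate: d = 0 mm → contributes +115 745 625 mm⁴
  hole 1: d = -47.5 mm → contributes −579 299 mm⁴
  hole 2: d = 47.5 mm → contributes −579 299 mm⁴
Total I = 114 587 028 mm⁴.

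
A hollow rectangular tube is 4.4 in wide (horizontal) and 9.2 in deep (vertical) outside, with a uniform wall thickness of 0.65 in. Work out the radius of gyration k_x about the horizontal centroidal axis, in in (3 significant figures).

Split into non-overlapping primitives; take the origin at the lower-left of the bounding box.
Outer rectangle: 4.4 × 9.2, A = 40.48 in², y = 4.6 in, Ī = 285.52 in⁴.
Inner void (subtracted): 3.1 × 7.9, A = 24.49 in², y = 4.6 in, Ī = 127.37 in⁴.
By symmetry the centroid is at mid-height, ȳ = 4.6 in.
All pieces are centred on the horizontal centroidal axis, so I = ΣĪ (holes subtracted) = 158.15 in⁴.
Radius of gyration: k = √(I/A) = √(158.15 / 15.99) = 3.1449 in.

k_x ≈ 3.14 in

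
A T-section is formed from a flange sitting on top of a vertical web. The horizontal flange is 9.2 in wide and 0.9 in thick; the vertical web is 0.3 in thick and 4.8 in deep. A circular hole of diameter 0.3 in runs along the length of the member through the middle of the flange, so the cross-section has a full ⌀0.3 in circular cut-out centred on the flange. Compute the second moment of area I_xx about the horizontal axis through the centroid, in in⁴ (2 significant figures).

I_xx ≈ 13 in⁴

Split into non-overlapping primitives; take the origin at the lower-left of the bounding box.
Flange: 9.2 × 0.9, A = 8.28 in², y = 5.25 in, Ī = 0.5589 in⁴.
Web: 0.3 × 4.8, A = 1.44 in², y = 2.4 in, Ī = 2.765 in⁴.
Hole (subtracted): ⌀0.3, A = 0.07069 in², y = 5.25 in, Ī = 0.0003976 in⁴.
Centroid: ȳ = ΣA·y / ΣA = 4.825 in.
Transfer each piece to the horizontal axis through the centroid using Ī + A·d² with d = y − 4.825:
  flange: d = 0.4253 in → contributes +2.057 in⁴
  web: d = -2.425 in → contributes +11.23 in⁴
  hole: d = 0.4253 in → contributes −0.01318 in⁴
Total I = 13.27 in⁴.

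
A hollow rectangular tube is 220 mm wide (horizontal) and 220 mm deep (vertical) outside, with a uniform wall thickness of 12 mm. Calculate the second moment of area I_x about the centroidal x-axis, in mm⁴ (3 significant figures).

Decompose the section into non-overlapping parts with the origin at the bottom-left of its bounding rectangle.
Outer rectangle: 220 × 220, A = 48 400 mm², y = 110 mm, Ī = 195 213 333 mm⁴.
Inner void (subtracted): 196 × 196, A = 38 416 mm², y = 110 mm, Ī = 122 982 421 mm⁴.
By symmetry the centroid is at mid-height, ȳ = 110 mm.
All pieces are centred on the centroidal x-axis, so I = ΣĪ (holes subtracted) = 72 230 912 mm⁴.

I_x ≈ 7.22 × 10⁷ mm⁴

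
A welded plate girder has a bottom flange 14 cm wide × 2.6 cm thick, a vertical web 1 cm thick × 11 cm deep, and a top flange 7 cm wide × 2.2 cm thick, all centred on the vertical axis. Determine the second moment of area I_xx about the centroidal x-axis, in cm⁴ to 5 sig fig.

I_xx ≈ 2152.7 cm⁴

Break the section into simple shapes (no overlaps), measuring from the bottom-left corner of the bounding box.
Bottom plate: 14 × 2.6, A = 36.4 cm², y = 1.3 cm, Ī = 20.50533 cm⁴.
Web plate: 1 × 11, A = 11 cm², y = 8.1 cm, Ī = 110.9167 cm⁴.
Top plate: 7 × 2.2, A = 15.4 cm², y = 14.7 cm, Ī = 6.211333 cm⁴.
Centroid: ȳ = ΣA·y / ΣA = 5.77707 cm.
Transfer each piece to the centroidal x-axis using Ī + A·d² with d = y − 5.77707:
  bottom plate: d = -4.47707 cm → contributes +750.1126 cm⁴
  web plate: d = 2.32293 cm → contributes +170.2727 cm⁴
  top plate: d = 8.92293 cm → contributes +1232.339 cm⁴
Total I = 2152.724 cm⁴.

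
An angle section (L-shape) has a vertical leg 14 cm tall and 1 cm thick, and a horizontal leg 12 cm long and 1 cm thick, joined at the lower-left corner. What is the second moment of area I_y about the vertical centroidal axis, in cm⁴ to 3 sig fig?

Decompose the section into non-overlapping parts with the origin at the bottom-left of its bounding rectangle.
Vertical leg: 1 × 14, A = 14 cm², x = 0.5 cm, Ī = 1.1667 cm⁴.
Horizontal leg (remainder): 11 × 1, A = 11 cm², x = 6.5 cm, Ī = 110.92 cm⁴.
Centroid: x̄ = ΣA·x / ΣA = 3.14 cm.
Transfer each piece to the vertical centroidal axis using Ī + A·d² with d = x − 3.14:
  vertical leg: d = -2.64 cm → contributes +98.741 cm⁴
  horizontal leg (remainder): d = 3.36 cm → contributes +235.1 cm⁴
Total I = 333.84 cm⁴.

I_y ≈ 334 cm⁴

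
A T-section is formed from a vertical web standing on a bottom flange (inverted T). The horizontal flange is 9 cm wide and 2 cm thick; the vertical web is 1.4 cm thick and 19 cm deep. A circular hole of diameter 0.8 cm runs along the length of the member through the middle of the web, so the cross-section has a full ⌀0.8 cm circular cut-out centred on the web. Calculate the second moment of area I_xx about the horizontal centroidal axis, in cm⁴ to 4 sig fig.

I_xx ≈ 1981 cm⁴

Split into non-overlapping primitives; take the origin at the lower-left of the bounding box.
Flange: 9 × 2, A = 18 cm², y = 1 cm, Ī = 6 cm⁴.
Web: 1.4 × 19, A = 26.6 cm², y = 11.5 cm, Ī = 800.217 cm⁴.
Hole (subtracted): ⌀0.8, A = 0.502655 cm², y = 11.5 cm, Ī = 0.0201062 cm⁴.
Centroid: ȳ = ΣA·y / ΣA = 7.21403 cm.
Transfer each piece to the horizontal centroidal axis using Ī + A·d² with d = y − 7.21403:
  flange: d = -6.21403 cm → contributes +701.055 cm⁴
  web: d = 4.28597 cm → contributes +1288.85 cm⁴
  hole: d = 4.28597 cm → contributes −9.25365 cm⁴
Total I = 1980.65 cm⁴.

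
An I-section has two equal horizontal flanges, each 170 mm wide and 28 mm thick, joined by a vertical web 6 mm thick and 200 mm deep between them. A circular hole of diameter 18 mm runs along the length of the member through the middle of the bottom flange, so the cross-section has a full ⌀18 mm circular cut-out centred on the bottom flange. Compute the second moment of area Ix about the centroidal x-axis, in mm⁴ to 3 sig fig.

Decompose the section into non-overlapping parts with the origin at the bottom-left of its bounding rectangle.
Bottom flange: 170 × 28, A = 4 760 mm², y = 14 mm, Ī = 310 987 mm⁴.
Web: 6 × 200, A = 1 200 mm², y = 128 mm, Ī = 4 000 000 mm⁴.
Top flange: 170 × 28, A = 4 760 mm², y = 242 mm, Ī = 310 987 mm⁴.
Hole (subtracted): ⌀18, A = 254.47 mm², y = 14 mm, Ī = 5 153 mm⁴.
Centroid: ȳ = ΣA·y / ΣA = 130.77 mm.
Transfer each piece to the centroidal x-axis using Ī + A·d² with d = y − 130.77:
  bottom flange: d = -116.77 mm → contributes +65 216 814 mm⁴
  web: d = -2.7719 mm → contributes +4 009 220 mm⁴
  top flange: d = 111.23 mm → contributes +59 200 226 mm⁴
  hole: d = -116.77 mm → contributes −3 475 010 mm⁴
Total I = 124 951 250 mm⁴.

Ix ≈ 1.25 × 10⁸ mm⁴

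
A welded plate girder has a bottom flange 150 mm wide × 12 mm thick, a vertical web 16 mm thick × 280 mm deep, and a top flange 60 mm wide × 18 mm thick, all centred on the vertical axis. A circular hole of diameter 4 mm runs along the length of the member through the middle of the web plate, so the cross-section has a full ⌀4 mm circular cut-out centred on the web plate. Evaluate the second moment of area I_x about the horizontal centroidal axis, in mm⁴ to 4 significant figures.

I_x ≈ 9.025 × 10⁷ mm⁴

Treat the section as a set of non-overlapping primitives; coordinates are from the bounding-box lower-left.
Bottom plate: 150 × 12, A = 1 800 mm², y = 6 mm, Ī = 21 600 mm⁴.
Web plate: 16 × 280, A = 4 480 mm², y = 152 mm, Ī = 29 269 333 mm⁴.
Top plate: 60 × 18, A = 1 080 mm², y = 301 mm, Ī = 29 160 mm⁴.
Hole (subtracted): ⌀4, A = 12.5664 mm², y = 152 mm, Ī = 12.5664 mm⁴.
Centroid: ȳ = ΣA·y / ΣA = 138.134 mm.
Transfer each piece to the horizontal centroidal axis using Ī + A·d² with d = y − 138.134:
  bottom plate: d = -132.134 mm → contributes +31 448 478 mm⁴
  web plate: d = 13.8661 mm → contributes +30 130 693 mm⁴
  top plate: d = 162.866 mm → contributes +28 676 544 mm⁴
  hole: d = 13.8661 mm → contributes −2428.67 mm⁴
Total I = 90 253 286 mm⁴.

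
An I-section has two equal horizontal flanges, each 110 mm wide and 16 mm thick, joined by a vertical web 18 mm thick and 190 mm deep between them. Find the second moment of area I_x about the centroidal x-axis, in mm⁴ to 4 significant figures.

Decompose the section into non-overlapping parts with the origin at the bottom-left of its bounding rectangle.
Bottom flange: 110 × 16, A = 1 760 mm², y = 8 mm, Ī = 37546.7 mm⁴.
Web: 18 × 190, A = 3 420 mm², y = 111 mm, Ī = 10 288 500 mm⁴.
Top flange: 110 × 16, A = 1 760 mm², y = 214 mm, Ī = 37546.7 mm⁴.
By symmetry the centroid is at mid-height, ȳ = 111 mm.
Transfer each piece to the centroidal x-axis using Ī + A·d² with d = y − 111:
  bottom flange: d = -103 mm → contributes +18 709 387 mm⁴
  web: d = 0 mm → contributes +10 288 500 mm⁴
  top flange: d = 103 mm → contributes +18 709 387 mm⁴
Total I = 47 707 273 mm⁴.

I_x ≈ 4.771 × 10⁷ mm⁴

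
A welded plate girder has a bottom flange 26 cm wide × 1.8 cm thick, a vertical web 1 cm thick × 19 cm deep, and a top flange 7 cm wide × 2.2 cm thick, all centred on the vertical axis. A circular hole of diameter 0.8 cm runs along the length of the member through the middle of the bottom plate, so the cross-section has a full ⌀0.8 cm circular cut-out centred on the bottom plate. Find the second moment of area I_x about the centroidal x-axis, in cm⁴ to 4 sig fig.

I_x ≈ 6073 cm⁴

Break the section into simple shapes (no overlaps), measuring from the bottom-left corner of the bounding box.
Bottom plate: 26 × 1.8, A = 46.8 cm², y = 0.9 cm, Ī = 12.636 cm⁴.
Web plate: 1 × 19, A = 19 cm², y = 11.3 cm, Ī = 571.583 cm⁴.
Top plate: 7 × 2.2, A = 15.4 cm², y = 21.9 cm, Ī = 6.21133 cm⁴.
Hole (subtracted): ⌀0.8, A = 0.502655 cm², y = 0.9 cm, Ī = 0.0201062 cm⁴.
Centroid: ȳ = ΣA·y / ΣA = 7.35622 cm.
Transfer each piece to the centroidal x-axis using Ī + A·d² with d = y − 7.35622:
  bottom plate: d = -6.45622 cm → contributes +1963.39 cm⁴
  web plate: d = 3.94378 cm → contributes +867.098 cm⁴
  top plate: d = 14.5438 cm → contributes +3263.64 cm⁴
  hole: d = -6.45622 cm → contributes −20.9722 cm⁴
Total I = 6073.16 cm⁴.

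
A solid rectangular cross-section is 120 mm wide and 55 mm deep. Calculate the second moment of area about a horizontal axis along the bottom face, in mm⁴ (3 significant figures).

The section: 120 × 55, A = 6 600 mm², y = 27.5 mm, Ī = 1 663 750 mm⁴.
Transfer it to the bottom edge using Ī + A·d² with d = y − 0:
  the section: d = 27.5 mm → contributes +6 655 000 mm⁴
Total I = 6 655 000 mm⁴.

I_base ≈ 6.66 × 10⁶ mm⁴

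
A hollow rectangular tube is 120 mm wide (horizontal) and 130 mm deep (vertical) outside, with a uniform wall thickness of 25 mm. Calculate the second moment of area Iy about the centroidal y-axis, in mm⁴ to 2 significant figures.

Break the section into simple shapes (no overlaps), measuring from the bottom-left corner of the bounding box.
Outer rectangle: 120 × 130, A = 15 600 mm², x = 60 mm, Ī = 18 720 000 mm⁴.
Inner void (subtracted): 70 × 80, A = 5 600 mm², x = 60 mm, Ī = 2 286 667 mm⁴.
By symmetry the centroid is at mid-width, x̄ = 60 mm.
All pieces are centred on the centroidal y-axis, so I = ΣĪ (holes subtracted) = 16 433 333 mm⁴.

Iy ≈ 1.6 × 10⁷ mm⁴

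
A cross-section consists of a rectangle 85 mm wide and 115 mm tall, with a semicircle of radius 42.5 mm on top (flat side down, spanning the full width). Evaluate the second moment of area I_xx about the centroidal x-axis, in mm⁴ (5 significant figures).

Break the section into simple shapes (no overlaps), measuring from the bottom-left corner of the bounding box.
Rectangular body: 85 × 115, A = 9 775 mm², y = 57.5 mm, Ī = 10 772 865 mm⁴.
Semicircular cap: semicircle r = 42.5, A = 2837.251 mm², y = 133.0376 mm, Ī = 358086.4 mm⁴.
Centroid: ȳ = ΣA·y / ΣA = 74.49292 mm.
Transfer each piece to the centroidal x-axis using Ī + A·d² with d = y − 74.49292:
  rectangular body: d = -16.99292 mm → contributes +13 595 488 mm⁴
  semicircular cap: d = 58.54464 mm → contributes +10 082 691 mm⁴
Total I = 23 678 180 mm⁴.

I_xx ≈ 2.3678 × 10⁷ mm⁴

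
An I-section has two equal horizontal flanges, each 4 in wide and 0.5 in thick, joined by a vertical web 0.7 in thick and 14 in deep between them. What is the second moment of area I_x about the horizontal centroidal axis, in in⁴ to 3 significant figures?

Split into non-overlapping primitives; take the origin at the lower-left of the bounding box.
Bottom flange: 4 × 0.5, A = 2 in², y = 0.25 in, Ī = 0.041667 in⁴.
Web: 0.7 × 14, A = 9.8 in², y = 7.5 in, Ī = 160.07 in⁴.
Top flange: 4 × 0.5, A = 2 in², y = 14.75 in, Ī = 0.041667 in⁴.
By symmetry the centroid is at mid-height, ȳ = 7.5 in.
Transfer each piece to the horizontal centroidal axis using Ī + A·d² with d = y − 7.5:
  bottom flange: d = -7.25 in → contributes +105.17 in⁴
  web: d = 0 in → contributes +160.07 in⁴
  top flange: d = 7.25 in → contributes +105.17 in⁴
Total I = 370.4 in⁴.

I_x ≈ 370 in⁴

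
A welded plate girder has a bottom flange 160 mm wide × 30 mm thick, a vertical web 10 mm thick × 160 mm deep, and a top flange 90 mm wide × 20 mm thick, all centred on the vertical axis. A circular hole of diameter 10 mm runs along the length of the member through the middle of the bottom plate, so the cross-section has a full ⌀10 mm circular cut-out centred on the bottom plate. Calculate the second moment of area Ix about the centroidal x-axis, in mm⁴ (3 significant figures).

Treat the section as a set of non-overlapping primitives; coordinates are from the bounding-box lower-left.
Bottom plate: 160 × 30, A = 4 800 mm², y = 15 mm, Ī = 360 000 mm⁴.
Web plate: 10 × 160, A = 1 600 mm², y = 110 mm, Ī = 3 413 333 mm⁴.
Top plate: 90 × 20, A = 1 800 mm², y = 200 mm, Ī = 60 000 mm⁴.
Hole (subtracted): ⌀10, A = 78.54 mm², y = 15 mm, Ī = 490.87 mm⁴.
Centroid: ȳ = ΣA·y / ΣA = 74.718 mm.
Transfer each piece to the centroidal x-axis using Ī + A·d² with d = y − 74.718:
  bottom plate: d = -59.718 mm → contributes +17 478 136 mm⁴
  web plate: d = 35.282 mm → contributes +5 405 008 mm⁴
  top plate: d = 125.28 mm → contributes +28 311 896 mm⁴
  hole: d = -59.718 mm → contributes −280 586 mm⁴
Total I = 50 914 455 mm⁴.

Ix ≈ 5.09 × 10⁷ mm⁴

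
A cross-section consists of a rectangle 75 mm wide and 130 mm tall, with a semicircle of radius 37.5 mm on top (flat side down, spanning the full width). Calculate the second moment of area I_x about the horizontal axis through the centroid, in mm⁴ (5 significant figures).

I_x ≈ 2.5739 × 10⁷ mm⁴

Split into non-overlapping primitives; take the origin at the lower-left of the bounding box.
Rectangular body: 75 × 130, A = 9 750 mm², y = 65 mm, Ī = 13 731 250 mm⁴.
Semicircular cap: semicircle r = 37.5, A = 2208.932 mm², y = 145.9155 mm, Ī = 217048.7 mm⁴.
Centroid: ȳ = ΣA·y / ΣA = 79.94589 mm.
Transfer each piece to the horizontal axis through the centroid using Ī + A·d² with d = y − 79.94589:
  rectangular body: d = -14.94589 mm → contributes +15 909 201 mm⁴
  semicircular cap: d = 65.96961 mm → contributes +9 830 298 mm⁴
Total I = 25 739 499 mm⁴.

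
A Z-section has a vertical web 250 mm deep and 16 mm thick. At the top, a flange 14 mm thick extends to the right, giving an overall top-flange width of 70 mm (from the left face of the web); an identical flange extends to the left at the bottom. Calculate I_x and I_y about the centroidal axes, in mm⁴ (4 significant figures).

I_x ≈ 4.191 × 10⁷ mm⁴, I_y ≈ 2.305 × 10⁶ mm⁴

Treat the section as a set of non-overlapping primitives; coordinates are from the bounding-box lower-left.
Web: 16 × 250, A = 4 000 mm², y = 125 mm, Ī = 20 833 333 mm⁴.
Top flange (beyond web): 54 × 14, A = 756 mm², y = 243 mm, Ī = 12 348 mm⁴.
Bottom flange (beyond web): 54 × 14, A = 756 mm², y = 7 mm, Ī = 12 348 mm⁴.
Centroid: ȳ = ΣA·y / ΣA = 125 mm.
Transfer each piece to the centroidal x-axis using Ī + A·d² with d = y − 125:
  web: d = 0 mm → contributes +20 833 333 mm⁴
  top flange (beyond web): d = 118 mm → contributes +10 538 892 mm⁴
  bottom flange (beyond web): d = -118 mm → contributes +10 538 892 mm⁴
Total I = 41 911 117 mm⁴.
For the y-axis: x̄ = 62 mm.
Repeating about the centroidal y-axis gives I_y = 2 304 949 mm⁴.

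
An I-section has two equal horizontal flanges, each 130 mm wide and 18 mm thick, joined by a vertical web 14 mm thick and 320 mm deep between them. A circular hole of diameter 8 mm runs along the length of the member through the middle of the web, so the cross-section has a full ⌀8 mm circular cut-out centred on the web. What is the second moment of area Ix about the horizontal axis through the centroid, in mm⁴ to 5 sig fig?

Split into non-overlapping primitives; take the origin at the lower-left of the bounding box.
Bottom flange: 130 × 18, A = 2 340 mm², y = 9 mm, Ī = 63 180 mm⁴.
Web: 14 × 320, A = 4 480 mm², y = 178 mm, Ī = 38 229 333 mm⁴.
Top flange: 130 × 18, A = 2 340 mm², y = 347 mm, Ī = 63 180 mm⁴.
Hole (subtracted): ⌀8, A = 50.26548 mm², y = 178 mm, Ī = 201.0619 mm⁴.
By symmetry the centroid is at mid-height, ȳ = 178 mm.
Transfer each piece to the horizontal axis through the centroid using Ī + A·d² with d = y − 178:
  bottom flange: d = -169 mm → contributes +66 895 920 mm⁴
  web: d = 0 mm → contributes +38 229 333 mm⁴
  top flange: d = 169 mm → contributes +66 895 920 mm⁴
  hole: d = 0 mm → contributes −201.0619 mm⁴
Total I = 172 020 972 mm⁴.

Ix ≈ 1.7202 × 10⁸ mm⁴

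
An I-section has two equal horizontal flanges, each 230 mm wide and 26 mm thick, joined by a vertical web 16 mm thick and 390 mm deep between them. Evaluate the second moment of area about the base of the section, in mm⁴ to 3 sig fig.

I_base ≈ 1.49 × 10⁹ mm⁴

Split into non-overlapping primitives; take the origin at the lower-left of the bounding box.
Bottom flange: 230 × 26, A = 5 980 mm², y = 13 mm, Ī = 336 873 mm⁴.
Web: 16 × 390, A = 6 240 mm², y = 221 mm, Ī = 79 092 000 mm⁴.
Top flange: 230 × 26, A = 5 980 mm², y = 429 mm, Ī = 336 873 mm⁴.
Transfer each piece to a horizontal axis along the bottom face using Ī + A·d² with d = y − 0:
  bottom flange: d = 13 mm → contributes +1 347 493 mm⁴
  web: d = 221 mm → contributes +383 859 840 mm⁴
  top flange: d = 429 mm → contributes +1 100 902 053 mm⁴
Total I = 1 486 109 387 mm⁴.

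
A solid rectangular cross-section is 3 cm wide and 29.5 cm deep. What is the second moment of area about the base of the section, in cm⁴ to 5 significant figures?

The section: 3 × 29.5, A = 88.5 cm², y = 14.75 cm, Ī = 6418.094 cm⁴.
Transfer it to the bottom edge using Ī + A·d² with d = y − 0:
  the section: d = 14.75 cm → contributes +25672.38 cm⁴
Total I = 25672.38 cm⁴.

I_base ≈ 2.5672 × 10⁴ cm⁴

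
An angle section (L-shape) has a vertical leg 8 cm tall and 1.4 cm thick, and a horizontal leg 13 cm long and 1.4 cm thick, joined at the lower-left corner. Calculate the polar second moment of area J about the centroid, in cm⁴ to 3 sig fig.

Split into non-overlapping primitives; take the origin at the lower-left of the bounding box.
Vertical leg: 1.4 × 8, A = 11.2 cm², y = 4 cm, Ī = 59.733 cm⁴.
Horizontal leg (remainder): 11.6 × 1.4, A = 16.24 cm², y = 0.7 cm, Ī = 2.6525 cm⁴.
Centroid: ȳ = ΣA·y / ΣA = 2.0469 cm.
Transfer each piece to the centroidal x-axis using Ī + A·d² with d = y − 2.0469:
  vertical leg: d = 1.9531 cm → contributes +102.46 cm⁴
  horizontal leg (remainder): d = -1.3469 cm → contributes +32.116 cm⁴
Total I = 134.57 cm⁴.
For the y-axis: x̄ = 4.5469 cm.
Repeating about the centroidal y-axis gives I_y = 463.99 cm⁴.
Polar second moment: J = I_x + I_y = 598.56 cm⁴.

J ≈ 599 cm⁴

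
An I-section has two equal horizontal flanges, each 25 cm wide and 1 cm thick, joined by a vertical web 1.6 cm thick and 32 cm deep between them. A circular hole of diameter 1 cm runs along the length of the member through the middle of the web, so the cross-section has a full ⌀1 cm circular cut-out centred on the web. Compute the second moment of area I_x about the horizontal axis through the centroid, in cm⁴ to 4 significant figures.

I_x ≈ 1.799 × 10⁴ cm⁴

Treat the section as a set of non-overlapping primitives; coordinates are from the bounding-box lower-left.
Bottom flange: 25 × 1, A = 25 cm², y = 0.5 cm, Ī = 2.08333 cm⁴.
Web: 1.6 × 32, A = 51.2 cm², y = 17 cm, Ī = 4369.07 cm⁴.
Top flange: 25 × 1, A = 25 cm², y = 33.5 cm, Ī = 2.08333 cm⁴.
Hole (subtracted): ⌀1, A = 0.785398 cm², y = 17 cm, Ī = 0.0490874 cm⁴.
By symmetry the centroid is at mid-height, ȳ = 17 cm.
Transfer each piece to the horizontal axis through the centroid using Ī + A·d² with d = y − 17:
  bottom flange: d = -16.5 cm → contributes +6808.33 cm⁴
  web: d = 0 cm → contributes +4369.07 cm⁴
  top flange: d = 16.5 cm → contributes +6808.33 cm⁴
  hole: d = 0 cm → contributes −0.0490874 cm⁴
Total I = 17985.7 cm⁴.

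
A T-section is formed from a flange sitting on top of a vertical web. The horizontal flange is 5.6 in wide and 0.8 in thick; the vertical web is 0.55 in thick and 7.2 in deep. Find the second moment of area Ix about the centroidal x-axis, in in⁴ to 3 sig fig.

Break the section into simple shapes (no overlaps), measuring from the bottom-left corner of the bounding box.
Flange: 5.6 × 0.8, A = 4.48 in², y = 7.6 in, Ī = 0.23893 in⁴.
Web: 0.55 × 7.2, A = 3.96 in², y = 3.6 in, Ī = 17.107 in⁴.
Centroid: ȳ = ΣA·y / ΣA = 5.7232 in.
Transfer each piece to the centroidal x-axis using Ī + A·d² with d = y − 5.7232:
  flange: d = 1.8768 in → contributes +16.019 in⁴
  web: d = -2.1232 in → contributes +34.959 in⁴
Total I = 50.978 in⁴.

Ix ≈ 51.0 in⁴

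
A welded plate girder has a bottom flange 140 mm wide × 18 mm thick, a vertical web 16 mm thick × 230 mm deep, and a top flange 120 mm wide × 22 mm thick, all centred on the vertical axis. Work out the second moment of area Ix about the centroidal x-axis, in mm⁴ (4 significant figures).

Ix ≈ 9.701 × 10⁷ mm⁴

Treat the section as a set of non-overlapping primitives; coordinates are from the bounding-box lower-left.
Bottom plate: 140 × 18, A = 2 520 mm², y = 9 mm, Ī = 68 040 mm⁴.
Web plate: 16 × 230, A = 3 680 mm², y = 133 mm, Ī = 16 222 667 mm⁴.
Top plate: 120 × 22, A = 2 640 mm², y = 259 mm, Ī = 106 480 mm⁴.
Centroid: ȳ = ΣA·y / ΣA = 135.281 mm.
Transfer each piece to the centroidal x-axis using Ī + A·d² with d = y − 135.281:
  bottom plate: d = -126.281 mm → contributes +40 253 914 mm⁴
  web plate: d = -2.28054 mm → contributes +16 241 806 mm⁴
  top plate: d = 123.719 mm → contributes +40 515 651 mm⁴
Total I = 97 011 371 mm⁴.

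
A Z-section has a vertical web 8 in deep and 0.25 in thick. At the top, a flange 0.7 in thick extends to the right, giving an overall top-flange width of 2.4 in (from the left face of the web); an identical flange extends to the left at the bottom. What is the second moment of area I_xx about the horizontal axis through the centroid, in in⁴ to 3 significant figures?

Break the section into simple shapes (no overlaps), measuring from the bottom-left corner of the bounding box.
Web: 0.25 × 8, A = 2 in², y = 4 in, Ī = 10.667 in⁴.
Top flange (beyond web): 2.15 × 0.7, A = 1.505 in², y = 7.65 in, Ī = 0.061454 in⁴.
Bottom flange (beyond web): 2.15 × 0.7, A = 1.505 in², y = 0.35 in, Ī = 0.061454 in⁴.
Centroid: ȳ = ΣA·y / ΣA = 4 in.
Transfer each piece to the horizontal axis through the centroid using Ī + A·d² with d = y − 4:
  web: d = 0 in → contributes +10.667 in⁴
  top flange (beyond web): d = 3.65 in → contributes +20.112 in⁴
  bottom flange (beyond web): d = -3.65 in → contributes +20.112 in⁴
Total I = 50.89 in⁴.

I_xx ≈ 50.9 in⁴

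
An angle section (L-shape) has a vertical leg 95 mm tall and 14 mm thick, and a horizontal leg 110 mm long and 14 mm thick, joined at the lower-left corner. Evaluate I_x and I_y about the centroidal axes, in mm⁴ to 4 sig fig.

I_x ≈ 2.119 × 10⁶ mm⁴, I_y ≈ 3.076 × 10⁶ mm⁴

Decompose the section into non-overlapping parts with the origin at the bottom-left of its bounding rectangle.
Vertical leg: 14 × 95, A = 1 330 mm², y = 47.5 mm, Ī = 1 000 271 mm⁴.
Horizontal leg (remainder): 96 × 14, A = 1 344 mm², y = 7 mm, Ī = 21 952 mm⁴.
Centroid: ȳ = ΣA·y / ΣA = 27.144 mm.
Transfer each piece to the centroidal x-axis using Ī + A·d² with d = y − 27.144:
  vertical leg: d = 20.356 mm → contributes +1 551 380 mm⁴
  horizontal leg (remainder): d = -20.144 mm → contributes +567 320 mm⁴
Total I = 2 118 700 mm⁴.
For the y-axis: x̄ = 34.644 mm.
Repeating about the centroidal y-axis gives I_y = 3 076 072 mm⁴.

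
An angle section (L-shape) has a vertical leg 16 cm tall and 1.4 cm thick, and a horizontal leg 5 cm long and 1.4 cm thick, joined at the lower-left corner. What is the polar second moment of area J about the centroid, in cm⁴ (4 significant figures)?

Split into non-overlapping primitives; take the origin at the lower-left of the bounding box.
Vertical leg: 1.4 × 16, A = 22.4 cm², y = 8 cm, Ī = 477.867 cm⁴.
Horizontal leg (remainder): 3.6 × 1.4, A = 5.04 cm², y = 0.7 cm, Ī = 0.8232 cm⁴.
Centroid: ȳ = ΣA·y / ΣA = 6.65918 cm.
Transfer each piece to the centroidal x-axis using Ī + A·d² with d = y − 6.65918:
  vertical leg: d = 1.34082 cm → contributes +518.137 cm⁴
  horizontal leg (remainder): d = -5.95918 cm → contributes +179.803 cm⁴
Total I = 697.94 cm⁴.
For the y-axis: x̄ = 1.15918 cm.
Repeating about the centroidal y-axis gives I_y = 34.8162 cm⁴.
Polar second moment: J = I_x + I_y = 732.756 cm⁴.

J ≈ 732.8 cm⁴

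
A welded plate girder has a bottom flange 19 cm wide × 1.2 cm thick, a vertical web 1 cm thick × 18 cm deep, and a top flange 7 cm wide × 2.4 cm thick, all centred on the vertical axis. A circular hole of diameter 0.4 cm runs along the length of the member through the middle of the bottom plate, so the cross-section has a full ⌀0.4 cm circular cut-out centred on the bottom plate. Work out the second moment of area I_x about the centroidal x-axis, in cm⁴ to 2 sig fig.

I_x ≈ 4300 cm⁴

Decompose the section into non-overlapping parts with the origin at the bottom-left of its bounding rectangle.
Bottom plate: 19 × 1.2, A = 22.8 cm², y = 0.6 cm, Ī = 2.736 cm⁴.
Web plate: 1 × 18, A = 18 cm², y = 10.2 cm, Ī = 486 cm⁴.
Top plate: 7 × 2.4, A = 16.8 cm², y = 20.4 cm, Ī = 8.064 cm⁴.
Hole (subtracted): ⌀0.4, A = 0.1257 cm², y = 0.6 cm, Ī = 0.001257 cm⁴.
Centroid: ȳ = ΣA·y / ΣA = 9.394 cm.
Transfer each piece to the centroidal x-axis using Ī + A·d² with d = y − 9.394:
  bottom plate: d = -8.794 cm → contributes +1 766 cm⁴
  web plate: d = 0.8058 cm → contributes +497.7 cm⁴
  top plate: d = 11.01 cm → contributes +2 043 cm⁴
  hole: d = -8.794 cm → contributes −9.72 cm⁴
Total I = 4 297 cm⁴.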